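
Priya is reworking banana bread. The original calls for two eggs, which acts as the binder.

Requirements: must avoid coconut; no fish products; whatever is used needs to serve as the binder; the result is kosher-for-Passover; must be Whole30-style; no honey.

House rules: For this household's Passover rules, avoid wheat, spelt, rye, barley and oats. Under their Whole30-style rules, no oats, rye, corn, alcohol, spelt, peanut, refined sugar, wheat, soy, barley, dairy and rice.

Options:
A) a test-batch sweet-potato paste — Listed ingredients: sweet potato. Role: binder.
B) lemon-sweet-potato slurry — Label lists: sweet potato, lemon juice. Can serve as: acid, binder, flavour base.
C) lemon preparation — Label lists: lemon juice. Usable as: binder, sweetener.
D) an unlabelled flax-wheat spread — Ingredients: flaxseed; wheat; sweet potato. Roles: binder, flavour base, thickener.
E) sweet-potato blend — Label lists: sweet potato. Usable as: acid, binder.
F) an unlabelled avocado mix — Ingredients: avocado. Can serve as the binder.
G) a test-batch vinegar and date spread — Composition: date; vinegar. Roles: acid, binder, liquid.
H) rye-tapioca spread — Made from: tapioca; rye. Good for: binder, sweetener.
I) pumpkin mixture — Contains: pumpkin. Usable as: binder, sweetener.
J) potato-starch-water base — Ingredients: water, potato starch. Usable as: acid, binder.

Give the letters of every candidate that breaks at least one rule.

A: only sweet potato; none excluded — valid
B: only sweet potato and lemon juice; none excluded — OK
C: every rule checks out — valid
D: has wheat, so not kosher-for-Passover; has wheat, so not Whole30-style — reject
E: nothing on the exclusion list — valid
F: only avocado; none excluded — OK
G: only vinegar and date; none excluded — keep
H: has rye, so not kosher-for-Passover; has rye, so not Whole30-style — no
I: nothing on the exclusion list — OK
J: works as a binder, no fish, kosher-for-Passover — valid

D, H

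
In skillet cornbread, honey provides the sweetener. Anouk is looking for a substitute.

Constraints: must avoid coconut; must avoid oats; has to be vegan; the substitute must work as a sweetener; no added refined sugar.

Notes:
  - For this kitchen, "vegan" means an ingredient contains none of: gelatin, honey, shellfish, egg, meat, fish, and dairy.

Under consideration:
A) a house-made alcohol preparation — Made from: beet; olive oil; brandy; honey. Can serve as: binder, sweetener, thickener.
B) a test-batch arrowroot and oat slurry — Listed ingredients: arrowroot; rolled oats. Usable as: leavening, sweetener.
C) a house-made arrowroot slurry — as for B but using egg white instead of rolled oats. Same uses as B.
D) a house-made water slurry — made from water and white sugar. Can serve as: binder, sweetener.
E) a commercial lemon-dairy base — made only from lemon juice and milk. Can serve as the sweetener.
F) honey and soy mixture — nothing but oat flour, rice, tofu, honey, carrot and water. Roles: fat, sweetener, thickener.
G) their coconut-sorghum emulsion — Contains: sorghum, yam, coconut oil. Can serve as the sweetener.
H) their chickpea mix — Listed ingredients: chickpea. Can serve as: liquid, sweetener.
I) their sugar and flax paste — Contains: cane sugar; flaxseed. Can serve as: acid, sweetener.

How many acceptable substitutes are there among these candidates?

1

A: has honey, so not vegan — out
B: has rolled oats, so not oat-free — no
C: has egg white, so not vegan — reject
D: has white sugar, so not no-added-sugar — reject
E: has milk, so not vegan — out
F: has honey, so not vegan; has oat flour, so not oat-free — out
G: has coconut oil, so not coconut-free — no
H: no oats, vegan — OK
I: has cane sugar, so not no-added-sugar — out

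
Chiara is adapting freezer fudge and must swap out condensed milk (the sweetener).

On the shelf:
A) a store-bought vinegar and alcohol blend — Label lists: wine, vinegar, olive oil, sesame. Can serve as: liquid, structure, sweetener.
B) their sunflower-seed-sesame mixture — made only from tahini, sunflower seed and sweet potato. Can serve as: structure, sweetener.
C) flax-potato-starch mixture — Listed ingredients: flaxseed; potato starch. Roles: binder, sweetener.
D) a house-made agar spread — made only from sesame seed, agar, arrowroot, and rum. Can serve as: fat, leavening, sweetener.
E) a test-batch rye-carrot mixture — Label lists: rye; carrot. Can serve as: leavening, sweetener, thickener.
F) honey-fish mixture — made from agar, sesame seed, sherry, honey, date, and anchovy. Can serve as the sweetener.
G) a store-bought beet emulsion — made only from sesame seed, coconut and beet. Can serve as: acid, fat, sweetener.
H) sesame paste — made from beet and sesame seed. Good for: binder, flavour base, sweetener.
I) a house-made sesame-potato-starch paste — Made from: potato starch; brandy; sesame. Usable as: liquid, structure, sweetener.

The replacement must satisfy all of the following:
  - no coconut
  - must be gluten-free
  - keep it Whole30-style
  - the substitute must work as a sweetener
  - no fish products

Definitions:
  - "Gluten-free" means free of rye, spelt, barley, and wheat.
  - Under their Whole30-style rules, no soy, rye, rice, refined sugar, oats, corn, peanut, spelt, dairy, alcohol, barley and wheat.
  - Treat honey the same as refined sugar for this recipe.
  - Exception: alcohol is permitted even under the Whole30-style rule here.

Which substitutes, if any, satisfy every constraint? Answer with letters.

A, B, C, D, H, I

A: alcohol is permitted under the Whole30-style carve-out; nothing else excluded — keep
B: only tahini, sweet potato, and sunflower seed; none excluded — OK
C: only potato starch and flaxseed; none excluded — valid
D: alcohol is permitted under the Whole30-style carve-out; nothing else excluded — keep
E: has rye, so not gluten-free; has rye, so not Whole30-style — no
F: has honey, so not Whole30-style; has anchovy, so not fish-free — out
G: has coconut, so not coconut-free — no
H: only sesame seed and beet; none excluded — OK
I: alcohol is permitted under the Whole30-style carve-out; nothing else excluded — valid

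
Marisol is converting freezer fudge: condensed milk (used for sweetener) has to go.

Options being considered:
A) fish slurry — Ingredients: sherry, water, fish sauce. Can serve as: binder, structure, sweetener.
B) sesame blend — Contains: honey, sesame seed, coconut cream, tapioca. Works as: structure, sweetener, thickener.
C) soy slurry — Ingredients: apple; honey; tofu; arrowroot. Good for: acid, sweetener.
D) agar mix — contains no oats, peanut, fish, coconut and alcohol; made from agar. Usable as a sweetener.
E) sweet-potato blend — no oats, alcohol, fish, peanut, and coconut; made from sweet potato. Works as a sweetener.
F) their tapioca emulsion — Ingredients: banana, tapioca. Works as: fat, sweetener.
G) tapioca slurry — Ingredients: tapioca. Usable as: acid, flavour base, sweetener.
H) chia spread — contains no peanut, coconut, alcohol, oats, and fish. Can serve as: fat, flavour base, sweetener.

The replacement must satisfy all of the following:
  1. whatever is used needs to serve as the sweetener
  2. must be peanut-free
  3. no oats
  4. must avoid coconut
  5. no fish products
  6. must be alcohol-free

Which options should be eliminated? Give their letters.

A, B

A: has sherry, so not alcohol-free; has fish sauce, so not fish-free — reject
B: has coconut cream, so not coconut-free — no
C: honey and tofu etc. — none of it excluded — valid
D: works as a sweetener, no alcohol, no oats — OK
E: no peanut, no coconut — keep
F: only tapioca and banana; none excluded — valid
G: only tapioca; none excluded — OK
H: no peanut, no fish — keep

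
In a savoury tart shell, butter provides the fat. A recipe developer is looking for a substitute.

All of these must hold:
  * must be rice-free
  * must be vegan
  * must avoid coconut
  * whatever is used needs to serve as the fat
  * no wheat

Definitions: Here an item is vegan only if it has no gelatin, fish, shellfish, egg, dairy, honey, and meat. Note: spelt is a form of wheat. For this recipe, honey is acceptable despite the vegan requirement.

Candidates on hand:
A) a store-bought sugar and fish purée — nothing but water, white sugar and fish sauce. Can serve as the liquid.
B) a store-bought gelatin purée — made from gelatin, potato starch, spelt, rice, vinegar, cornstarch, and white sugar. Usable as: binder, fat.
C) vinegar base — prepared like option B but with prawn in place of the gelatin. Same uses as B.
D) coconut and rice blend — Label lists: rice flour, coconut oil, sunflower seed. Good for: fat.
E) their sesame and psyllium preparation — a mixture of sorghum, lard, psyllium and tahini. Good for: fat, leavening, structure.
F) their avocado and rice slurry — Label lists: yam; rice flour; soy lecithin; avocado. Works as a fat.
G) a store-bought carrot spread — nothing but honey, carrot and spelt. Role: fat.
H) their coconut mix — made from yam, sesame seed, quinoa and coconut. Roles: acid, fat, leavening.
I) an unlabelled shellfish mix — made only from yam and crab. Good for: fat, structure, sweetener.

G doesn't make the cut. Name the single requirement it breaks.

usable as a fat: satisfied
vegan: satisfied
rice-free: satisfied
wheat-free: has spelt — fails
coconut-free: satisfied

wheat-free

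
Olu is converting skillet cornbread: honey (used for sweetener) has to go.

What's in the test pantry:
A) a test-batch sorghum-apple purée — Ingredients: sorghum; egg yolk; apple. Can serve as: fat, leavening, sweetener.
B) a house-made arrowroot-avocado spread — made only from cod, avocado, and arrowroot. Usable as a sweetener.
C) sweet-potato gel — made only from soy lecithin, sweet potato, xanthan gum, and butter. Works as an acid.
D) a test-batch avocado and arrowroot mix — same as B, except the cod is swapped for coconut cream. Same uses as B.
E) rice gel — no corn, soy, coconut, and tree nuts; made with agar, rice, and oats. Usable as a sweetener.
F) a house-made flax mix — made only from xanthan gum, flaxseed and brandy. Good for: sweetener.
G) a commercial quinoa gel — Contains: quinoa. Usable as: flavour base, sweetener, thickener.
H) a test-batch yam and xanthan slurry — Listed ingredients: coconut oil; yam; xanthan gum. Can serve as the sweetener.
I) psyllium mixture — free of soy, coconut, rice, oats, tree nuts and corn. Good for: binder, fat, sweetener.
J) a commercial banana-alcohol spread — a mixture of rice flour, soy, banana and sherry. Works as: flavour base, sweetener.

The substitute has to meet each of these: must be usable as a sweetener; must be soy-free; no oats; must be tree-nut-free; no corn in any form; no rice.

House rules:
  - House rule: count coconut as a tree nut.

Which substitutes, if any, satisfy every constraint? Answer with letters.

A, B, F, G, I

A: nothing on the exclusion list — keep
B: only cod, avocado and arrowroot; none excluded — OK
C: not usable as a sweetener; has soy lecithin, so not soy-free — no
D: has coconut cream, so not tree-nut-free — reject
E: has oats, so not oat-free; has rice, so not rice-free — out
F: only brandy, xanthan gum and flaxseed; none excluded — OK
G: works as a sweetener, no corn, no oats — keep
H: has coconut oil, so not tree-nut-free — out
I: no oats, no rice — valid
J: has soy, so not soy-free; has rice flour, so not rice-free — out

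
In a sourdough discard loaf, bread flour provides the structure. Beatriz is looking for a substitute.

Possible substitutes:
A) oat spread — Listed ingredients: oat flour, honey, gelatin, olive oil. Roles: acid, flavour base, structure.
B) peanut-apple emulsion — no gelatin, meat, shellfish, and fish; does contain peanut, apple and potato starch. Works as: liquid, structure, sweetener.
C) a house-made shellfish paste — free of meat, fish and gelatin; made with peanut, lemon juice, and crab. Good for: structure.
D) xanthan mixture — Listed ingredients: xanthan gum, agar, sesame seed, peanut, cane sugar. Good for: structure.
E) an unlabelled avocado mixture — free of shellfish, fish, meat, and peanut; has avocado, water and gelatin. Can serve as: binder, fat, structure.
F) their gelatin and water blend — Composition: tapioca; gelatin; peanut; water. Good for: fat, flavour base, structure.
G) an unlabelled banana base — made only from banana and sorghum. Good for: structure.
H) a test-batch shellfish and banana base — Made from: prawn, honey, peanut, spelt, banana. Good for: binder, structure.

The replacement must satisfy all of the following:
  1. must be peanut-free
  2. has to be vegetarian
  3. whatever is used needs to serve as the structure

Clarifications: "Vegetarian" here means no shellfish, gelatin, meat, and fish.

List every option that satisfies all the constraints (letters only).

A: has gelatin, so not vegetarian — reject
B: has peanut, so not peanut-free — out
C: has crab, so not vegetarian; has peanut, so not peanut-free — out
D: has peanut, so not peanut-free — reject
E: has gelatin, so not vegetarian — no
F: has gelatin, so not vegetarian; has peanut, so not peanut-free — no
G: works as a structure, no peanut, vegetarian — valid
H: has prawn, so not vegetarian; has peanut, so not peanut-free — reject

G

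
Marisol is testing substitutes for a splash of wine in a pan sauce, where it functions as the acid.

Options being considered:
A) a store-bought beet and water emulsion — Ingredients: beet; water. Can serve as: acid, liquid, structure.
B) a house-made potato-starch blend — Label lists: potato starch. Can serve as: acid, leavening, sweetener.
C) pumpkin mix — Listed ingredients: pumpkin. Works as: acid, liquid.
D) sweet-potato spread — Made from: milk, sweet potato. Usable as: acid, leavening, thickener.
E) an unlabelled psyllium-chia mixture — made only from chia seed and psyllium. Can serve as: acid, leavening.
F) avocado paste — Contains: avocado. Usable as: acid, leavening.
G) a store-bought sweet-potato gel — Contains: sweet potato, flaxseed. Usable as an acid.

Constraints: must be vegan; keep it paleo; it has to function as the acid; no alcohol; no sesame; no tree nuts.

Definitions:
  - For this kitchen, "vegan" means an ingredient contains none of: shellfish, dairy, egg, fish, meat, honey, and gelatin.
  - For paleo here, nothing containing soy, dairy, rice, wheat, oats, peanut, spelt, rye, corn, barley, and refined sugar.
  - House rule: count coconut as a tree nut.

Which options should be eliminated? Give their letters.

A: vegan, no sesame — keep
B: every rule checks out — valid
C: nothing on the exclusion list — keep
D: has milk, so not vegan; has milk, so not paleo — out
E: works as an acid, tree-nut-free, no alcohol — OK
F: all constraints satisfied — keep
G: only sweet potato and flaxseed; none excluded — OK

D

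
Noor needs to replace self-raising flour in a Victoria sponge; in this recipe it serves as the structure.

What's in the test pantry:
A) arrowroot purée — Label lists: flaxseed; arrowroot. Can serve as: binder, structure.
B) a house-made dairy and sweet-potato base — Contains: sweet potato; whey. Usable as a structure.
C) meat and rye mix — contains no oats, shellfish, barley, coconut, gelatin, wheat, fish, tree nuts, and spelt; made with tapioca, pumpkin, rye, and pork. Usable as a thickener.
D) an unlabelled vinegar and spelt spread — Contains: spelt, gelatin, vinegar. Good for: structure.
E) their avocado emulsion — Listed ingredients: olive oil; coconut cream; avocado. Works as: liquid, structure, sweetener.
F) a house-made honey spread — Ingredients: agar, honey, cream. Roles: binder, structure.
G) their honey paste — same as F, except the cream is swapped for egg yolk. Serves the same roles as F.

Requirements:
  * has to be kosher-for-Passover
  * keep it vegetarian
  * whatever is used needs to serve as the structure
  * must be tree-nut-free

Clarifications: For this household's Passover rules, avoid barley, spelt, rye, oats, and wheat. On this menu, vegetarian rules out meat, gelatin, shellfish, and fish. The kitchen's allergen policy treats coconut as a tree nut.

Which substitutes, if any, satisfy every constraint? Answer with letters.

A: only flaxseed and arrowroot; none excluded — valid
B: vegetarian, tree-nut-free — keep
C: not usable as a structure; has rye, so not kosher-for-Passover (and 1 more) — no
D: has spelt, so not kosher-for-Passover; has gelatin, so not vegetarian — reject
E: has coconut cream, so not tree-nut-free — out
F: vegetarian, kosher-for-Passover — valid
G: only egg yolk, honey and agar; none excluded — OK

A, B, F, G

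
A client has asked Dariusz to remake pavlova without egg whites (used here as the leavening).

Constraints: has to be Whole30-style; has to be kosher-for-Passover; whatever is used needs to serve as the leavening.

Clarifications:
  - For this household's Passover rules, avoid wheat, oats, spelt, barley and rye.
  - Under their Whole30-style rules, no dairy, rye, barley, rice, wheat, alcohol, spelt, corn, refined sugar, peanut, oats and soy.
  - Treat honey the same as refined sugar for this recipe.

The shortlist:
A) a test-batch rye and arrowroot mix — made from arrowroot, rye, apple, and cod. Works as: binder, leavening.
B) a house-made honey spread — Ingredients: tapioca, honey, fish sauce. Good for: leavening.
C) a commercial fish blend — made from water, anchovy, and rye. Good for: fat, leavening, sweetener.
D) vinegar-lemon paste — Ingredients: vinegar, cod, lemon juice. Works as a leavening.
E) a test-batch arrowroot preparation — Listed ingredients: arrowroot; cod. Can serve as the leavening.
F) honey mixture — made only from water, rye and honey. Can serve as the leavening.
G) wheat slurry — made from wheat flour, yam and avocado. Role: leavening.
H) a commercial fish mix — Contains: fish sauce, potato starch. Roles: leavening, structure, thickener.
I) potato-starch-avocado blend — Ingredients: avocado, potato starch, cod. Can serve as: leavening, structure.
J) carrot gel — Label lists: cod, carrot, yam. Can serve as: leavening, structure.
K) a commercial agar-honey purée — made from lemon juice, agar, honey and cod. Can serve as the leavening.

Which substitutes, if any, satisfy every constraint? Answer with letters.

D, E, H, I, J

A: has rye, so not kosher-for-Passover; has rye, so not Whole30-style — no
B: has honey, so not Whole30-style — no
C: has rye, so not kosher-for-Passover; has rye, so not Whole30-style — out
D: only cod, vinegar, and lemon juice; none excluded — keep
E: works as a leavening, Whole30-style, kosher-for-Passover — keep
F: has rye, so not kosher-for-Passover; has honey, so not Whole30-style — no
G: has wheat flour, so not kosher-for-Passover; has wheat flour, so not Whole30-style — no
H: works as a leavening, kosher-for-Passover, Whole30-style — valid
I: only cod, potato starch, and avocado; none excluded — valid
J: nothing on the exclusion list — keep
K: has honey, so not Whole30-style — no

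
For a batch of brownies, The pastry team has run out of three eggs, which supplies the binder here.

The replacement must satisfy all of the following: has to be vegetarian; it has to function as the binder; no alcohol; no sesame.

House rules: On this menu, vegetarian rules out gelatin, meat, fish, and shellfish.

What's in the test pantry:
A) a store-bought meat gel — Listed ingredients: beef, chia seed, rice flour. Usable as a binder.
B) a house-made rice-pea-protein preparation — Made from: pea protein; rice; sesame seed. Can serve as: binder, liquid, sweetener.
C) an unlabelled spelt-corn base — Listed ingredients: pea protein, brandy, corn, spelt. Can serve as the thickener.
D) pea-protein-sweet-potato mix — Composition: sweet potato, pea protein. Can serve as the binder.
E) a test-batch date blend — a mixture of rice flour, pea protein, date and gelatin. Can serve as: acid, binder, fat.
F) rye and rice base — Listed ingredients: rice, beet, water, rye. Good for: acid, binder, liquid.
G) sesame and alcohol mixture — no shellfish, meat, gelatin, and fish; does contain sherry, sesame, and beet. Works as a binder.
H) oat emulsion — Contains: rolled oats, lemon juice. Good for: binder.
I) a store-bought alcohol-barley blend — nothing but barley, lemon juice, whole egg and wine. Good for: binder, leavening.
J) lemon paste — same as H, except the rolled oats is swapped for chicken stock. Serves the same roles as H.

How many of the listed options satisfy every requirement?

3

A: has beef, so not vegetarian — reject
B: has sesame seed, so not sesame-free — out
C: not usable as a binder; has brandy, so not alcohol-free — out
D: works as a binder, no alcohol, no sesame — keep
E: has gelatin, so not vegetarian — out
F: works as a binder, vegetarian, no alcohol — valid
G: has sesame, so not sesame-free; has sherry, so not alcohol-free — no
H: nothing on the exclusion list — keep
I: has wine, so not alcohol-free — no
J: has chicken stock, so not vegetarian — out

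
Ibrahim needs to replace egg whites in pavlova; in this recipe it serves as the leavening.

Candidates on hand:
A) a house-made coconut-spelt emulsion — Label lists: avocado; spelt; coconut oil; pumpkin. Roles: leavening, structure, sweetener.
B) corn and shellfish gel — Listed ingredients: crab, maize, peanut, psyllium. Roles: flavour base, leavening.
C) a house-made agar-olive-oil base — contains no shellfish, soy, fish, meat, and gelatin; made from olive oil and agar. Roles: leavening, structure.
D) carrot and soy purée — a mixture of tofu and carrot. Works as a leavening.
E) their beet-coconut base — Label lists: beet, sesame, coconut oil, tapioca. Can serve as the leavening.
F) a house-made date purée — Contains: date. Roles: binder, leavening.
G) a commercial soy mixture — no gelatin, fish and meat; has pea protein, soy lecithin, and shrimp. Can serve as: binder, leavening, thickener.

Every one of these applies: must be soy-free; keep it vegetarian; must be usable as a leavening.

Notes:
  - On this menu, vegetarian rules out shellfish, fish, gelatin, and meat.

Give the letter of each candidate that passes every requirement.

A, C, E, F

A: all constraints satisfied — valid
B: has crab, so not vegetarian — out
C: vegetarian, no soy — OK
D: has tofu, so not soy-free — reject
E: works as a leavening, no soy, vegetarian — keep
F: only date; none excluded — valid
G: has shrimp, so not vegetarian; has soy lecithin, so not soy-free — out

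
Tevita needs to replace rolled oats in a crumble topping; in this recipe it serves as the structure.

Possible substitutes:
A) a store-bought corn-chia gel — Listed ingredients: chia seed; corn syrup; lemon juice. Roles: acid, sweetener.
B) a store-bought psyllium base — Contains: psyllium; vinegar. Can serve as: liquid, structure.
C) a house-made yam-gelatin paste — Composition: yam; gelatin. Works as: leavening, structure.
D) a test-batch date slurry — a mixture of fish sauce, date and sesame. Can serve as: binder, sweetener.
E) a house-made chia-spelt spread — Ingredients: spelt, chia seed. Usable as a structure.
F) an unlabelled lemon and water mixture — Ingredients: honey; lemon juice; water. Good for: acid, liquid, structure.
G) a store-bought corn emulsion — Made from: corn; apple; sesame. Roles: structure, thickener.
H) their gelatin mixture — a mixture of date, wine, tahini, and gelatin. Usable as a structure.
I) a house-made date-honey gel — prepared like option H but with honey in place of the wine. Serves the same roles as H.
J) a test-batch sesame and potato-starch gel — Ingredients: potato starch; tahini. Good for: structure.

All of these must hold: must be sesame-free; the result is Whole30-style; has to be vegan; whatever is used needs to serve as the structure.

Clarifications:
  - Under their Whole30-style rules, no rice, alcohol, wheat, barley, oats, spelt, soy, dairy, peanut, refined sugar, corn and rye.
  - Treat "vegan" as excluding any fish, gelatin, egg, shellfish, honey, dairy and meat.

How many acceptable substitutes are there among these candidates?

A: not usable as a structure; has corn syrup, so not Whole30-style — reject
B: works as a structure, no sesame, vegan — keep
C: has gelatin, so not vegan — reject
D: not usable as a structure; has fish sauce, so not vegan (and 1 more) — out
E: has spelt, so not Whole30-style — no
F: has honey, so not vegan — no
G: has corn, so not Whole30-style; has sesame, so not sesame-free — out
H: has wine, so not Whole30-style; has gelatin, so not vegan (and 1 more) — no
I: has gelatin, so not vegan; has tahini, so not sesame-free — no
J: has tahini, so not sesame-free — out

1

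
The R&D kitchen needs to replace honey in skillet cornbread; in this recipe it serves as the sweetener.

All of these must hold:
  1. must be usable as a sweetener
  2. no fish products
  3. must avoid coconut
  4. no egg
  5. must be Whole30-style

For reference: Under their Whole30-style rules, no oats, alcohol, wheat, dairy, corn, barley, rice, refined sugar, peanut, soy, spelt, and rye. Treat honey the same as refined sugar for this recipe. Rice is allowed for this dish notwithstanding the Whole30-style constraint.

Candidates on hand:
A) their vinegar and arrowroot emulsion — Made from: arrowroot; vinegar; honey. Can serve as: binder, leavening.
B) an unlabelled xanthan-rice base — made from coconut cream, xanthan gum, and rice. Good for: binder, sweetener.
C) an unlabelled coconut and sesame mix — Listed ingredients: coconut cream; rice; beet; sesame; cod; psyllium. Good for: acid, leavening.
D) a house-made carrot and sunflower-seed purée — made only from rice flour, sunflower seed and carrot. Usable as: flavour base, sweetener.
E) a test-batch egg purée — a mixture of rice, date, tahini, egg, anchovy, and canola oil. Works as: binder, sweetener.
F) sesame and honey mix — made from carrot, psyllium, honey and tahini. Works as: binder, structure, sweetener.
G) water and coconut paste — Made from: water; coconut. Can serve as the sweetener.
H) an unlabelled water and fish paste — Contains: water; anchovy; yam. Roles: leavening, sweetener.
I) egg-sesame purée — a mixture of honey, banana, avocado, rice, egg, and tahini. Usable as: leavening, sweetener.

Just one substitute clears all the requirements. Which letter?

D

A: not usable as a sweetener; has honey, so not Whole30-style — reject
B: has coconut cream, so not coconut-free — out
C: not usable as a sweetener; has coconut cream, so not coconut-free (and 1 more) — no
D: rice is permitted under the Whole30-style carve-out; nothing else excluded — keep
E: has anchovy, so not fish-free; has egg, so not egg-free — no
F: has honey, so not Whole30-style — out
G: has coconut, so not coconut-free — out
H: has anchovy, so not fish-free — out
I: has honey, so not Whole30-style; has egg, so not egg-free — reject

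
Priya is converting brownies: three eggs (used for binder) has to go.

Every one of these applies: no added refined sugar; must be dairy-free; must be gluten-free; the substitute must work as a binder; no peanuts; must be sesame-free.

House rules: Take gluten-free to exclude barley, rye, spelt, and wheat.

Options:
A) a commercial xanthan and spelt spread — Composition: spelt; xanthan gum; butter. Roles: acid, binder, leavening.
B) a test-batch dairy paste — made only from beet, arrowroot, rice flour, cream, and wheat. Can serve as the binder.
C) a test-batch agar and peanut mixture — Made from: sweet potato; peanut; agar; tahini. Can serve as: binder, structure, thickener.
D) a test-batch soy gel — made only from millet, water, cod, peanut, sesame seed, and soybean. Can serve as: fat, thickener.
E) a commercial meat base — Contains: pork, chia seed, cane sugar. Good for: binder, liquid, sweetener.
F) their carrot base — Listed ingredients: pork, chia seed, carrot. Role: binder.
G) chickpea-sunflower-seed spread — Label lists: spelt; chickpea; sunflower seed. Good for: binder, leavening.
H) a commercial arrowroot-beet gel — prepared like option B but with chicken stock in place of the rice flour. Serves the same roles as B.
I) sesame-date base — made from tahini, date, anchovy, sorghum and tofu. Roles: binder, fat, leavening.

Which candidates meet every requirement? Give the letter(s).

F

A: has spelt, so not gluten-free; has butter, so not dairy-free — out
B: has wheat, so not gluten-free; has cream, so not dairy-free — no
C: has tahini, so not sesame-free; has peanut, so not peanut-free — out
D: not usable as a binder; has sesame seed, so not sesame-free (and 1 more) — reject
E: has cane sugar, so not no-added-sugar — reject
F: no sesame, gluten-free — OK
G: has spelt, so not gluten-free — out
H: has wheat, so not gluten-free; has cream, so not dairy-free — reject
I: has tahini, so not sesame-free — reject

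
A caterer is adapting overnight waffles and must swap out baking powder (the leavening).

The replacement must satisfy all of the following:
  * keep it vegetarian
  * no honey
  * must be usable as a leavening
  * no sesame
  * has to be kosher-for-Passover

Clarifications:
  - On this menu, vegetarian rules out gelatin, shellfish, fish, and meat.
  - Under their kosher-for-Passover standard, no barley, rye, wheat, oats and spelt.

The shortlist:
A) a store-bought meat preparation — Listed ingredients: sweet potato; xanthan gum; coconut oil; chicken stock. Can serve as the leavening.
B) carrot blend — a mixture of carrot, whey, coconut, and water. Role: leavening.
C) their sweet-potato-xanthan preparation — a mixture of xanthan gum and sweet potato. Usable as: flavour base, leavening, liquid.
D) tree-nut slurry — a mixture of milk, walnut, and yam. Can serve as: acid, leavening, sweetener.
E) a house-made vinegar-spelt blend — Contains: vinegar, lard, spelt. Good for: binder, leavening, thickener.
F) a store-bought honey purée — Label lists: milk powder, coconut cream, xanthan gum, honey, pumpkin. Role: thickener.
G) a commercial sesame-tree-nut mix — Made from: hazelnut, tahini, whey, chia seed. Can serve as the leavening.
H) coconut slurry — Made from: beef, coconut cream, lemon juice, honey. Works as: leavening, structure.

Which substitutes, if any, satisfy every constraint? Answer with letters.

B, C, D

A: has chicken stock, so not vegetarian — out
B: coconut and whey etc. — none of it excluded — valid
C: works as a leavening, no sesame, no honey — valid
D: only milk, walnut, and yam; none excluded — keep
E: has lard, so not vegetarian; has spelt, so not kosher-for-Passover — reject
F: not usable as a leavening; has honey, so not honey-free — no
G: has tahini, so not sesame-free — no
H: has beef, so not vegetarian; has honey, so not honey-free — no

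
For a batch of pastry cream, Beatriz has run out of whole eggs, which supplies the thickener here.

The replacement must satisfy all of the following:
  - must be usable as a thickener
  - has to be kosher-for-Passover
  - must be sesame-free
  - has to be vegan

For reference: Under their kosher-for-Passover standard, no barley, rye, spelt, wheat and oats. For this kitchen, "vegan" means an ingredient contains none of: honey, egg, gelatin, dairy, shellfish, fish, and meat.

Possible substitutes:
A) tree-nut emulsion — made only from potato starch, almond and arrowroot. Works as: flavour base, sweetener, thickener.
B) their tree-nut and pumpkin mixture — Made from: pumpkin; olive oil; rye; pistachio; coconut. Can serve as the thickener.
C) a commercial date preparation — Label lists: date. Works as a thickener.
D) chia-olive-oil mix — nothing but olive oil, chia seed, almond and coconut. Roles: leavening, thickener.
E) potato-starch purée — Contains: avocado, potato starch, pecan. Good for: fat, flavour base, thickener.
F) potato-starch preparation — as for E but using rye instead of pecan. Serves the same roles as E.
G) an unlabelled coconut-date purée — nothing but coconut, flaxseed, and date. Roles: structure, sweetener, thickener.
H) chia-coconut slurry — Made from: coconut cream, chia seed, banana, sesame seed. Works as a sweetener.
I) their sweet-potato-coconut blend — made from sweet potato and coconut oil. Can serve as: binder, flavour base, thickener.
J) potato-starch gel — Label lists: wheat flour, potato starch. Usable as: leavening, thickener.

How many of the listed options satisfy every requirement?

6

A: all constraints satisfied — OK
B: has rye, so not kosher-for-Passover — no
C: only date; none excluded — keep
D: coconut and almond etc. — none of it excluded — OK
E: nothing on the exclusion list — keep
F: has rye, so not kosher-for-Passover — no
G: nothing on the exclusion list — OK
H: not usable as a thickener; has sesame seed, so not sesame-free — out
I: vegan, no sesame — OK
J: has wheat flour, so not kosher-for-Passover — reject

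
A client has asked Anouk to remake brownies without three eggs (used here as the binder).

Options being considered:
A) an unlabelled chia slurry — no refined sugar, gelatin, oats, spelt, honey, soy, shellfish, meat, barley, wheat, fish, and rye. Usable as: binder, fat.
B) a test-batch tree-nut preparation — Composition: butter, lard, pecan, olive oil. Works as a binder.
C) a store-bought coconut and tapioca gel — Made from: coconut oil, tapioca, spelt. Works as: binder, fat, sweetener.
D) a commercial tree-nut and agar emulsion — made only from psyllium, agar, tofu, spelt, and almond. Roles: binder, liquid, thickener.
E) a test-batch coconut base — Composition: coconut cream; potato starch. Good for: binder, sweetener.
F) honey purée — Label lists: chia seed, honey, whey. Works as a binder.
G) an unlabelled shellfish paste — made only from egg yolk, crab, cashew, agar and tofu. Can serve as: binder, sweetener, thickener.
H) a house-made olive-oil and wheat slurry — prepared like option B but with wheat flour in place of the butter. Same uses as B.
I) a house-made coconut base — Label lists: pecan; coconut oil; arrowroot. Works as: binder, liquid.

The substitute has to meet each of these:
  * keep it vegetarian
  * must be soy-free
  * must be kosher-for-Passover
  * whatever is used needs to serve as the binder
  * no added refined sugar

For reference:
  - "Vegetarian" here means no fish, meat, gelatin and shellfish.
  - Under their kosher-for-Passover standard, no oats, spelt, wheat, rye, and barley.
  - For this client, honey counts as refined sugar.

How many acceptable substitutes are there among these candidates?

3

A: works as a binder, no-added-sugar, no soy — valid
B: has lard, so not vegetarian — no
C: has spelt, so not kosher-for-Passover — out
D: has spelt, so not kosher-for-Passover; has tofu, so not soy-free — reject
E: every rule checks out — keep
F: has honey, so not no-added-sugar — no
G: has crab, so not vegetarian; has tofu, so not soy-free — out
H: has lard, so not vegetarian; has wheat flour, so not kosher-for-Passover — no
I: all constraints satisfied — keep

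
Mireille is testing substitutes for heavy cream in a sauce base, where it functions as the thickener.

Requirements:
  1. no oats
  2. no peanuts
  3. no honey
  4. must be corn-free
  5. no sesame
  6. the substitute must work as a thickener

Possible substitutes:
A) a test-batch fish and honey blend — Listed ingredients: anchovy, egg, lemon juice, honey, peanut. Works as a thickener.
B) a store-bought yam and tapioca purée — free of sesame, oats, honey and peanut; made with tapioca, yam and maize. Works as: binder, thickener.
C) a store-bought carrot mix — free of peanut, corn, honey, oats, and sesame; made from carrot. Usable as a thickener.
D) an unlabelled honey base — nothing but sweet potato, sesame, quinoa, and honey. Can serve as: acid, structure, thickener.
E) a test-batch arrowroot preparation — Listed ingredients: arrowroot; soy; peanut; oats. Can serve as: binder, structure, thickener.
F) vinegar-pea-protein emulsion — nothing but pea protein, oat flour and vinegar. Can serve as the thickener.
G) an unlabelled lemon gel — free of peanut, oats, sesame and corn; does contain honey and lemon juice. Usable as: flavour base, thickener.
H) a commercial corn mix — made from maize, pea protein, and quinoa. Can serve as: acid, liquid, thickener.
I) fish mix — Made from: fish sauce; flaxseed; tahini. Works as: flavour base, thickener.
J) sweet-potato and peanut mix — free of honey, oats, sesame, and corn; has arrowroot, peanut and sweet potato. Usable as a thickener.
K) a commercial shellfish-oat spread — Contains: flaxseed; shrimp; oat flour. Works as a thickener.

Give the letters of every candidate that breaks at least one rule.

A, B, D, E, F, G, H, I, J, K

A: has honey, so not honey-free; has peanut, so not peanut-free — out
B: has maize, so not corn-free — no
C: no peanut, no oats — keep
D: has honey, so not honey-free; has sesame, so not sesame-free — no
E: has peanut, so not peanut-free; has oats, so not oat-free — out
F: has oat flour, so not oat-free — out
G: has honey, so not honey-free — no
H: has maize, so not corn-free — no
I: has tahini, so not sesame-free — reject
J: has peanut, so not peanut-free — out
K: has oat flour, so not oat-free — reject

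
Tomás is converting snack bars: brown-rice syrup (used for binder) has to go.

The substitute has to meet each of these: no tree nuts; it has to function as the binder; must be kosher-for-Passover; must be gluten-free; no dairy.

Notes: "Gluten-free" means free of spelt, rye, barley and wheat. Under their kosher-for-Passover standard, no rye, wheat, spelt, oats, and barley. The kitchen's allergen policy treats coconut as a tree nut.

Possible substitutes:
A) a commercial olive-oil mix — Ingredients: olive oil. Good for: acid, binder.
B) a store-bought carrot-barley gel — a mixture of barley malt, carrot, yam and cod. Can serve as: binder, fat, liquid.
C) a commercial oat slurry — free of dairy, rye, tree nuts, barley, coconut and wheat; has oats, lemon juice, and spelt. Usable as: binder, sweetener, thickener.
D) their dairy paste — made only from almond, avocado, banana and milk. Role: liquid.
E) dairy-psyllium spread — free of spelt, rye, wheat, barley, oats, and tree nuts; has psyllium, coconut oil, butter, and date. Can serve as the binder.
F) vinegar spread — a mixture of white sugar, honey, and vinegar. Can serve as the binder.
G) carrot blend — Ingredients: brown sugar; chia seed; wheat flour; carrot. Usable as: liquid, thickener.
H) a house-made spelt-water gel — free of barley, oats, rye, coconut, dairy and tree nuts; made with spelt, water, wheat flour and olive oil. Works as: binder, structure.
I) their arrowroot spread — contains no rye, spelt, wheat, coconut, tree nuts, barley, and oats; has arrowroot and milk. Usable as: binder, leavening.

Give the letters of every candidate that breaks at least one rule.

A: works as a binder, tree-nut-free, no dairy — OK
B: has barley malt, so not gluten-free; has barley malt, so not kosher-for-Passover — out
C: has spelt, so not gluten-free; has oats, so not kosher-for-Passover — reject
D: not usable as a binder; has milk, so not dairy-free (and 1 more) — out
E: has butter, so not dairy-free; has coconut oil, so not tree-nut-free — out
F: works as a binder, tree-nut-free, gluten-free — OK
G: not usable as a binder; has wheat flour, so not gluten-free (and 1 more) — out
H: has spelt, so not gluten-free; has spelt, so not kosher-for-Passover — out
I: has milk, so not dairy-free — out

B, C, D, E, G, H, I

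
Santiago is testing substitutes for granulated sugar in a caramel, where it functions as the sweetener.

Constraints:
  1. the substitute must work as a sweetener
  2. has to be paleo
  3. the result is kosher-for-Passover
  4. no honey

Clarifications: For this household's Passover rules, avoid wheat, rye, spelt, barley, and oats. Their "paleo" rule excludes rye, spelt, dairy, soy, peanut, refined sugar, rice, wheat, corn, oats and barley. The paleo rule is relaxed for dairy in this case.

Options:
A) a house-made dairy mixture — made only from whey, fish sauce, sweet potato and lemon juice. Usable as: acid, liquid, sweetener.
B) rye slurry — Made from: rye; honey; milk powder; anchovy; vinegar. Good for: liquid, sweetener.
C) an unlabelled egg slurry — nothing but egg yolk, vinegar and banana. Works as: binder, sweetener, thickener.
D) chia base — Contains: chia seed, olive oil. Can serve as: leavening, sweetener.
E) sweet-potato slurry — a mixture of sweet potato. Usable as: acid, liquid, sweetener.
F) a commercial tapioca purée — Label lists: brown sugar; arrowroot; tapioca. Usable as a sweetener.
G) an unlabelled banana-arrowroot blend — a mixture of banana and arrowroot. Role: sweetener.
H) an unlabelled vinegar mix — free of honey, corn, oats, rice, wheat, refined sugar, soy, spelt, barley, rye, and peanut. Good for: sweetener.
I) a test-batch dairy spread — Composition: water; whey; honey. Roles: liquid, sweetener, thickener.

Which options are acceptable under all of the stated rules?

A, C, D, E, G, H

A: dairy is permitted under the paleo carve-out; nothing else excluded — OK
B: has rye, so not kosher-for-Passover; has rye, so not paleo (and 1 more) — no
C: only egg yolk, banana and vinegar; none excluded — valid
D: every rule checks out — valid
E: works as a sweetener, no honey, paleo — keep
F: has brown sugar, so not paleo — no
G: paleo, no honey — valid
H: works as a sweetener, no honey, paleo — valid
I: has honey, so not honey-free — out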